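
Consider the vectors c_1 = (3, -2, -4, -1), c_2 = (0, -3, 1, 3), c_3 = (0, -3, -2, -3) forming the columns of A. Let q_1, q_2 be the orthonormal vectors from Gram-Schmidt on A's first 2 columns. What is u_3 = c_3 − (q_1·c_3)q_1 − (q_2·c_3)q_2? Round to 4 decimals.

c_1 = (3, -2, -4, -1); ‖c_1‖ = 5.4772, so q_1 = (0.5477, -0.3651, -0.7303, -0.1826).
q_1·c_2 = 0.5477·0 + (-0.3651)·(-3) + (-0.7303)·1 + (-0.1826)·3 = -0.1826.
u_2 = c_2 + 0.1826·q_1 = (0.1000, -3.0667, 0.8667, 2.9667).
‖u_2‖ = 4.3551, so q_2 = (0.0230, -0.7042, 0.1990, 0.6812).
q_1·c_3 = 0.5477·0 + (-0.3651)·(-3) + (-0.7303)·(-2) + (-0.1826)·(-3) = 3.1038; q_2·c_3 = 0.0230·0 + (-0.7042)·(-3) + 0.1990·(-2) + 0.6812·(-3) = -0.3291.
u_3 = c_3 − 3.1038·q_1 + 0.3291·q_2 = (-1.6924, -2.0984, 0.3322, -2.2091).

u_3 = (-1.6924, -2.0984, 0.3322, -2.2091)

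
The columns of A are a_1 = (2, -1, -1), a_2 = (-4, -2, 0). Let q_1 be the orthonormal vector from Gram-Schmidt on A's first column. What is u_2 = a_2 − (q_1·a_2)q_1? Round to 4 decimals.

a_1 = (2, -1, -1); ‖a_1‖ = 2.4495, so q_1 = (0.8165, -0.4082, -0.4082).
q_1·a_2 = 0.8165·(-4) + (-0.4082)·(-2) + (-0.4082)·0 = -2.4495.
u_2 = a_2 + 2.4495·q_1 = (-2.0000, -3.0000, -1.0000).

u_2 = (-2.0000, -3.0000, -1.0000)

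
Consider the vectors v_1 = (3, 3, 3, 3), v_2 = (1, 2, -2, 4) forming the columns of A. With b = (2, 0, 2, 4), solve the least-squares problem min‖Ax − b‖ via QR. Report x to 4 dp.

q_1 = v_1/‖v_1‖ = (3, 3, 3, 3)/6.0000 = (0.5000, 0.5000, 0.5000, 0.5000).
r_{12} = q_1·v_2 = 2.5000.
u_2 = v_2 − 2.5000·q_1 = (-0.2500, 0.7500, -3.2500, 2.7500).
‖u_2‖ = 4.3301, so q_2 = (-0.0577, 0.1732, -0.7506, 0.6351).
Qᵀb = (4.0000, 0.9238).
Back-substitute: x_2 = 0.9238/4.3301 = 0.2133.
x_1 = (4.0000 − 2.5000·0.2133)/6.0000 = 0.5778.

x = (0.5778, 0.2133)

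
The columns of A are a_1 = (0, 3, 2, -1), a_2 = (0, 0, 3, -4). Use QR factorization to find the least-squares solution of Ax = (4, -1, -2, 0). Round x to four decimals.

x = (-0.4600, -0.0560)

e_1 = a_1/‖a_1‖ = (0, 3, 2, -1)/3.7417 = (0.0000, 0.8018, 0.5345, -0.2673).
r_{12} = e_1·a_2 = 2.6726.
u_2 = a_2 − 2.6726·e_1 = (0.0000, -2.1429, 1.5714, -3.2857).
‖u_2‖ = 4.2258, so e_2 = (0.0000, -0.5071, 0.3719, -0.7775).
Qᵀb = (-1.8708, -0.2366).
Back-substitute: x_2 = -0.2366/4.2258 = -0.0560.
x_1 = (-1.8708 − 2.6726·(-0.0560))/3.7417 = -0.4600.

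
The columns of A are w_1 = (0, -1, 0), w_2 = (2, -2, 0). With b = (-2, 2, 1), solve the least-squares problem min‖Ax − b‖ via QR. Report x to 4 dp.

x = (0.0000, -1.0000)

q_1 = w_1/‖w_1‖ = (0, -1, 0)/1.0000 = (0.0000, -1.0000, 0.0000).
r_{12} = q_1·w_2 = 2.0000.
u_2 = w_2 − 2.0000·q_1 = (2.0000, 0.0000, 0.0000).
‖u_2‖ = 2.0000, so q_2 = (1.0000, 0.0000, 0.0000).
Qᵀb = (-2.0000, -2.0000).
Back-substitute: x_2 = -2.0000/2.0000 = -1.0000.
x_1 = (-2.0000 − 2.0000·(-1.0000))/1.0000 = 0.0000.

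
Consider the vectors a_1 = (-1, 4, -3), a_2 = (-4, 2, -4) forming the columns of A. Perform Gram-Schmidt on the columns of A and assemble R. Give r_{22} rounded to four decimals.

a_1 = (-1, 4, -3); ‖a_1‖ = 5.0990, so e_1 = (-0.1961, 0.7845, -0.5883).
e_1·a_2 = (-0.1961)·(-4) + 0.7845·2 + (-0.5883)·(-4) = 4.7068.
u_2 = a_2 − 4.7068·e_1 = (-3.0769, -1.6923, -1.2308).
r_{22} = ‖u_2‖ = 3.7210.

r_{22} = 3.7210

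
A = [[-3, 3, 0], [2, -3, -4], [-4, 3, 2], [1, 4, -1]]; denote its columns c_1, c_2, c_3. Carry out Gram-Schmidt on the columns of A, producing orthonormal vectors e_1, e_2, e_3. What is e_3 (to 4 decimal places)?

c_1 = (-3, 2, -4, 1); ‖c_1‖ = 5.4772, so e_1 = (-0.5477, 0.3651, -0.7303, 0.1826).
e_1·c_2 = (-0.5477)·3 + 0.3651·(-3) + (-0.7303)·3 + 0.1826·4 = -4.1992.
u_2 = c_2 + 4.1992·e_1 = (0.7000, -1.4667, -0.0667, 4.7667).
‖u_2‖ = 5.0365, so e_2 = (0.1390, -0.2912, -0.0132, 0.9464).
e_1·c_3 = (-0.5477)·0 + 0.3651·(-4) + (-0.7303)·2 + 0.1826·(-1) = -3.1038; e_2·c_3 = 0.1390·0 + (-0.2912)·(-4) + (-0.0132)·2 + 0.9464·(-1) = 0.1919.
u_3 = c_3 + 3.1038·e_1 − 0.1919·e_2 = (-1.7267, -2.8108, -0.2641, -0.6150).
‖u_3‖ = 3.3660, so e_3 = (-0.5130, -0.8351, -0.0785, -0.1827).

e_3 = (-0.5130, -0.8351, -0.0785, -0.1827)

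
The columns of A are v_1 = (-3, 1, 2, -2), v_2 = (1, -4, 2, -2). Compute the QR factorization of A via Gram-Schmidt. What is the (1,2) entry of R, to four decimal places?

r_{12} = 0.2357

v_1 = (-3, 1, 2, -2); ‖v_1‖ = 4.2426, so e_1 = (-0.7071, 0.2357, 0.4714, -0.4714).
r_{12} = e_1·v_2 = 0.2357.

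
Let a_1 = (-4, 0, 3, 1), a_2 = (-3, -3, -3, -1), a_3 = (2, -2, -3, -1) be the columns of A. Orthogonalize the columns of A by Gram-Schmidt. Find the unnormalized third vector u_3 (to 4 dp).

a_1 = (-4, 0, 3, 1); ‖a_1‖ = 5.0990, so q_1 = (-0.7845, 0.0000, 0.5883, 0.1961).
q_1·a_2 = (-0.7845)·(-3) + 0.0000·(-3) + 0.5883·(-3) + 0.1961·(-1) = 0.3922.
u_2 = a_2 − 0.3922·q_1 = (-2.6923, -3.0000, -3.2308, -1.0769).
‖u_2‖ = 5.2769, so q_2 = (-0.5102, -0.5685, -0.6122, -0.2041).
q_1·a_3 = (-0.7845)·2 + 0.0000·(-2) + 0.5883·(-3) + 0.1961·(-1) = -3.5301; q_2·a_3 = (-0.5102)·2 + (-0.5685)·(-2) + (-0.6122)·(-3) + (-0.2041)·(-1) = 2.1574.
u_3 = a_3 + 3.5301·q_1 − 2.1574·q_2 = (0.3315, -0.7735, 0.3978, 0.1326).

u_3 = (0.3315, -0.7735, 0.3978, 0.1326)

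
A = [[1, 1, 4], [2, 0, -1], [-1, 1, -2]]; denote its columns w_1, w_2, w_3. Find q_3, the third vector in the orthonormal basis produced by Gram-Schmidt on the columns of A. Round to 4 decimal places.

q_3 = (0.5774, -0.5774, -0.5774)

q_1 = w_1/‖w_1‖ = (1, 2, -1)/2.4495 = (0.4082, 0.8165, -0.4082).
r_{12} = q_1·w_2 = 0.0000.
u_2 = w_2 + 0.0000·q_1 = (1.0000, 0.0000, 1.0000).
‖u_2‖ = 1.4142, so q_2 = (0.7071, 0.0000, 0.7071).
r_{13} = q_1·w_3 = 1.6330; r_{23} = q_2·w_3 = 1.4142.
u_3 = w_3 − 1.6330·q_1 − 1.4142·q_2 = (2.3333, -2.3333, -2.3333).
‖u_3‖ = 4.0415, so q_3 = (0.5774, -0.5774, -0.5774).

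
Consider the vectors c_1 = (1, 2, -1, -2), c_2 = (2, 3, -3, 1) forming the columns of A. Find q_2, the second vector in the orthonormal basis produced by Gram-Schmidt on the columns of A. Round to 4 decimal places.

c_1 = (1, 2, -1, -2); ‖c_1‖ = 3.1623, so q_1 = (0.3162, 0.6325, -0.3162, -0.6325).
q_1·c_2 = 0.3162·2 + 0.6325·3 + (-0.3162)·(-3) + (-0.6325)·1 = 2.8460.
u_2 = c_2 − 2.8460·q_1 = (1.1000, 1.2000, -2.1000, 2.8000).
‖u_2‖ = 3.8601, so q_2 = (0.2850, 0.3109, -0.5440, 0.7254).

q_2 = (0.2850, 0.3109, -0.5440, 0.7254)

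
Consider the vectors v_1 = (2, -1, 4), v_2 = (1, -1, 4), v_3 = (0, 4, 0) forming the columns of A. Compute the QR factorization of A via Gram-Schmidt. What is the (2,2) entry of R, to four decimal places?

v_1 = (2, -1, 4); ‖v_1‖ = 4.5826, so q_1 = (0.4364, -0.2182, 0.8729).
q_1·v_2 = 0.4364·1 + (-0.2182)·(-1) + 0.8729·4 = 4.1461.
u_2 = v_2 − 4.1461·q_1 = (-0.8095, -0.0952, 0.3810).
r_{22} = ‖u_2‖ = 0.8997.

r_{22} = 0.8997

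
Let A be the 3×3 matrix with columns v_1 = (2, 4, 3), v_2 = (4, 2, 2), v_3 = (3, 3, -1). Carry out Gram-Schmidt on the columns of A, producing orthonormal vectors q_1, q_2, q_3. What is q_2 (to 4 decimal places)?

q_2 = (0.9183, -0.3826, -0.1020)

v_1 = (2, 4, 3); ‖v_1‖ = 5.3852, so q_1 = (0.3714, 0.7428, 0.5571).
q_1·v_2 = 0.3714·4 + 0.7428·2 + 0.5571·2 = 4.0853.
u_2 = v_2 − 4.0853·q_1 = (2.4828, -1.0345, -0.2759).
‖u_2‖ = 2.7038, so q_2 = (0.9183, -0.3826, -0.1020).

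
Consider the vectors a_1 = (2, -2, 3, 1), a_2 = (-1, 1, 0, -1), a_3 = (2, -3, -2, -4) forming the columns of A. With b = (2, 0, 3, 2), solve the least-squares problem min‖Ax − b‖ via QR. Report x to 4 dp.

x = (0.8094, -0.0863, -0.3056)

e_1 = a_1/‖a_1‖ = (2, -2, 3, 1)/4.2426 = (0.4714, -0.4714, 0.7071, 0.2357).
r_{12} = e_1·a_2 = -1.1785.
u_2 = a_2 + 1.1785·e_1 = (-0.4444, 0.4444, 0.8333, -0.7222).
‖u_2‖ = 1.2693, so e_2 = (-0.3502, 0.3502, 0.6565, -0.5690).
r_{13} = e_1·a_3 = 0.0000; r_{23} = e_2·a_3 = -0.7878.
u_3 = a_3 + 0.0000·e_1 + 0.7878·e_2 = (1.7241, -2.7241, -1.4828, -4.4483).
‖u_3‖ = 5.6903, so e_3 = (0.3030, -0.4787, -0.2606, -0.7817).
Qᵀb = (3.5355, 0.1313, -1.7392).
Back-substitute: x_3 = -1.7392/5.6903 = -0.3056.
x_2 = (0.1313 + 0.7878·(-0.3056))/1.2693 = -0.0863.
x_1 = (3.5355 + 1.1785·(-0.0863) + 0.0000·(-0.3056))/4.2426 = 0.8094.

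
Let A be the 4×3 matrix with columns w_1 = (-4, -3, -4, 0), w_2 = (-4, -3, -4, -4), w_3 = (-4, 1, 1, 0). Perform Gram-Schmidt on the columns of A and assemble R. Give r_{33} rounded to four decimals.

w_1 = (-4, -3, -4, 0); ‖w_1‖ = 6.4031, so q_1 = (-0.6247, -0.4685, -0.6247, 0.0000).
q_1·w_2 = (-0.6247)·(-4) + (-0.4685)·(-3) + (-0.6247)·(-4) + 0.0000·(-4) = 6.4031.
u_2 = w_2 − 6.4031·q_1 = (0.0000, 0.0000, 0.0000, -4.0000).
‖u_2‖ = 4.0000, so q_2 = (0.0000, 0.0000, 0.0000, -1.0000).
q_1·w_3 = (-0.6247)·(-4) + (-0.4685)·1 + (-0.6247)·1 + 0.0000·0 = 1.4056; q_2·w_3 = 0.0000·(-4) + 0.0000·1 + 0.0000·1 + (-1.0000)·0 = 0.0000.
u_3 = w_3 − 1.4056·q_1 + 0.0000·q_2 = (-3.1220, 1.6585, 1.8780, 0.0000).
r_{33} = ‖u_3‖ = 4.0030.

r_{33} = 4.0030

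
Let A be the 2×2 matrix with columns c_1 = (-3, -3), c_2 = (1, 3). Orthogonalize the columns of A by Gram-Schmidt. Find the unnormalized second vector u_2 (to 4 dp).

q_1 = c_1/‖c_1‖ = (-3, -3)/4.2426 = (-0.7071, -0.7071).
r_{12} = q_1·c_2 = -2.8284.
u_2 = c_2 + 2.8284·q_1 = (-1.0000, 1.0000).

u_2 = (-1.0000, 1.0000)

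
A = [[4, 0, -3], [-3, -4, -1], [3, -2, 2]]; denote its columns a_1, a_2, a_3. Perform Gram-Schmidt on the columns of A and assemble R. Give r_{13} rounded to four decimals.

r_{13} = -0.5145

a_1 = (4, -3, 3); ‖a_1‖ = 5.8310, so e_1 = (0.6860, -0.5145, 0.5145).
r_{13} = e_1·a_3 = -0.5145.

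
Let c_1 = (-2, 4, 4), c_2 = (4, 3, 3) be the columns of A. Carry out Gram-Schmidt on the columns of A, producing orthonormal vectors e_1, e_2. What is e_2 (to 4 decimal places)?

e_2 = (0.9428, 0.2357, 0.2357)

e_1 = c_1/‖c_1‖ = (-2, 4, 4)/6.0000 = (-0.3333, 0.6667, 0.6667).
r_{12} = e_1·c_2 = 2.6667.
u_2 = c_2 − 2.6667·e_1 = (4.8889, 1.2222, 1.2222).
‖u_2‖ = 5.1854, so e_2 = (0.9428, 0.2357, 0.2357).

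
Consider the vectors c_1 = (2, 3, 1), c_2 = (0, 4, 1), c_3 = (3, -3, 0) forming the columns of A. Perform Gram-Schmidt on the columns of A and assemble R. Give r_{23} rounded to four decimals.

r_{23} = -4.1505

c_1 = (2, 3, 1); ‖c_1‖ = 3.7417, so e_1 = (0.5345, 0.8018, 0.2673).
e_1·c_2 = 0.5345·0 + 0.8018·4 + 0.2673·1 = 3.4744.
u_2 = c_2 − 3.4744·e_1 = (-1.8571, 1.2143, 0.0714).
‖u_2‖ = 2.2200, so e_2 = (-0.8365, 0.5470, 0.0322).
r_{23} = e_2·c_3 = -4.1505.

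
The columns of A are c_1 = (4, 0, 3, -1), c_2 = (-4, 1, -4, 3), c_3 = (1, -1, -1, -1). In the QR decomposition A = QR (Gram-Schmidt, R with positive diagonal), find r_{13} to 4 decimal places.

q_1 = c_1/‖c_1‖ = (4, 0, 3, -1)/5.0990 = (0.7845, 0.0000, 0.5883, -0.1961).
r_{13} = q_1·c_3 = 0.3922.

r_{13} = 0.3922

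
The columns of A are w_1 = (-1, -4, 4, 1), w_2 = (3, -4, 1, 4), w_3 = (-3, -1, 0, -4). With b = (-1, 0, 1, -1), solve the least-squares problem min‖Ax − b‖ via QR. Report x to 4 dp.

w_1 = (-1, -4, 4, 1); ‖w_1‖ = 5.8310, so q_1 = (-0.1715, -0.6860, 0.6860, 0.1715).
q_1·w_2 = (-0.1715)·3 + (-0.6860)·(-4) + 0.6860·1 + 0.1715·4 = 3.6015.
u_2 = w_2 − 3.6015·q_1 = (3.6176, -1.5294, -1.4706, 3.3824).
‖u_2‖ = 5.3879, so q_2 = (0.6714, -0.2839, -0.2729, 0.6278).
q_1·w_3 = (-0.1715)·(-3) + (-0.6860)·(-1) + 0.6860·0 + 0.1715·(-4) = 0.5145; q_2·w_3 = 0.6714·(-3) + (-0.2839)·(-1) + (-0.2729)·0 + 0.6278·(-4) = -4.2415.
u_3 = w_3 − 0.5145·q_1 + 4.2415·q_2 = (-0.0638, -1.8511, -1.5106, -1.4255).
‖u_3‖ = 2.7829, so q_3 = (-0.0229, -0.6652, -0.5428, -0.5122).
Qᵀb = (0.6860, -1.5722, -0.0076).
Back-substitute: x_3 = -0.0076/2.7829 = -0.0027.
x_2 = (-1.5722 + 4.2415·(-0.0027))/5.3879 = -0.2940.
x_1 = (0.6860 − 3.6015·(-0.2940) − 0.5145·(-0.0027))/5.8310 = 0.2995.

x = (0.2995, -0.2940, -0.0027)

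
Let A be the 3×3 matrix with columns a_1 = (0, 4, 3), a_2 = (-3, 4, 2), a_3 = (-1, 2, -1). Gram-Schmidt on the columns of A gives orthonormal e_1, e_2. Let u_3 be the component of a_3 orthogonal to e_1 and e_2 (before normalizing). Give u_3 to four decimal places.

a_1 = (0, 4, 3); ‖a_1‖ = 5.0000, so e_1 = (0.0000, 0.8000, 0.6000).
e_1·a_2 = 0.0000·(-3) + 0.8000·4 + 0.6000·2 = 4.4000.
u_2 = a_2 − 4.4000·e_1 = (-3.0000, 0.4800, -0.6400).
‖u_2‖ = 3.1048, so e_2 = (-0.9662, 0.1546, -0.2061).
e_1·a_3 = 0.0000·(-1) + 0.8000·2 + 0.6000·(-1) = 1.0000; e_2·a_3 = (-0.9662)·(-1) + 0.1546·2 + (-0.2061)·(-1) = 1.4816.
u_3 = a_3 − 1.0000·e_1 − 1.4816·e_2 = (0.4315, 0.9710, -1.2946).

u_3 = (0.4315, 0.9710, -1.2946)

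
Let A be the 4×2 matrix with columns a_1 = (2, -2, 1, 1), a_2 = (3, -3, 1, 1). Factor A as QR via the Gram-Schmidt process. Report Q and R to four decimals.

a_1 = (2, -2, 1, 1); ‖a_1‖ = 3.1623, so e_1 = (0.6325, -0.6325, 0.3162, 0.3162).
e_1·a_2 = 0.6325·3 + (-0.6325)·(-3) + 0.3162·1 + 0.3162·1 = 4.4272.
u_2 = a_2 − 4.4272·e_1 = (0.2000, -0.2000, -0.4000, -0.4000).
‖u_2‖ = 0.6325, so e_2 = (0.3162, -0.3162, -0.6325, -0.6325).

Q = [[0.6325, 0.3162], [-0.6325, -0.3162], [0.3162, -0.6325], [0.3162, -0.6325]], R = [[3.1623, 4.4272], [0.0000, 0.6325]]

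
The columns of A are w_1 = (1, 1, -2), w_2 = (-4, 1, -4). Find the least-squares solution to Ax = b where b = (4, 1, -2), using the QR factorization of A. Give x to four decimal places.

w_1 = (1, 1, -2); ‖w_1‖ = 2.4495, so q_1 = (0.4082, 0.4082, -0.8165).
q_1·w_2 = 0.4082·(-4) + 0.4082·1 + (-0.8165)·(-4) = 2.0412.
u_2 = w_2 − 2.0412·q_1 = (-4.8333, 0.1667, -2.3333).
‖u_2‖ = 5.3697, so q_2 = (-0.9001, 0.0310, -0.4345).
Qᵀb = (3.6742, -2.7004).
Back-substitute: x_2 = -2.7004/5.3697 = -0.5029.
x_1 = (3.6742 − 2.0412·(-0.5029))/2.4495 = 1.9191.

x = (1.9191, -0.5029)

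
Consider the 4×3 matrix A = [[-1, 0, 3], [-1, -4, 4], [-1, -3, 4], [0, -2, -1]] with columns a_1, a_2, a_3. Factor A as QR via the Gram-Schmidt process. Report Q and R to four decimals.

Q = [[-0.5774, 0.6556, -0.4701], [-0.5774, -0.4683, 0.2248], [-0.5774, -0.1873, 0.2453], [0.0000, -0.5620, -0.8175]], R = [[1.7321, 4.0415, -6.3509], [0.0000, 3.5590, -0.0937], [0.0000, 0.0000, 1.2876]]

a_1 = (-1, -1, -1, 0); ‖a_1‖ = 1.7321, so q_1 = (-0.5774, -0.5774, -0.5774, 0.0000).
q_1·a_2 = (-0.5774)·0 + (-0.5774)·(-4) + (-0.5774)·(-3) + 0.0000·(-2) = 4.0415.
u_2 = a_2 − 4.0415·q_1 = (2.3333, -1.6667, -0.6667, -2.0000).
‖u_2‖ = 3.5590, so q_2 = (0.6556, -0.4683, -0.1873, -0.5620).
q_1·a_3 = (-0.5774)·3 + (-0.5774)·4 + (-0.5774)·4 + 0.0000·(-1) = -6.3509; q_2·a_3 = 0.6556·3 + (-0.4683)·4 + (-0.1873)·4 + (-0.5620)·(-1) = -0.0937.
u_3 = a_3 + 6.3509·q_1 + 0.0937·q_2 = (-0.6053, 0.2895, 0.3158, -1.0526).
‖u_3‖ = 1.2876, so q_3 = (-0.4701, 0.2248, 0.2453, -0.8175).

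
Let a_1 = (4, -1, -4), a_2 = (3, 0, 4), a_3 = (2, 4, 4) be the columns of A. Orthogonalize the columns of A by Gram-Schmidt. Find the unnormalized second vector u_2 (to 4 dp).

a_1 = (4, -1, -4); ‖a_1‖ = 5.7446, so q_1 = (0.6963, -0.1741, -0.6963).
q_1·a_2 = 0.6963·3 + (-0.1741)·0 + (-0.6963)·4 = -0.6963.
u_2 = a_2 + 0.6963·q_1 = (3.4848, -0.1212, 3.5152).

u_2 = (3.4848, -0.1212, 3.5152)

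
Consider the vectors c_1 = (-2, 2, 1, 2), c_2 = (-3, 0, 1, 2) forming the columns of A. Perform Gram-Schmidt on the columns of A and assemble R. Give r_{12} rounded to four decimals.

r_{12} = 3.0509

c_1 = (-2, 2, 1, 2); ‖c_1‖ = 3.6056, so e_1 = (-0.5547, 0.5547, 0.2774, 0.5547).
r_{12} = e_1·c_2 = 3.0509.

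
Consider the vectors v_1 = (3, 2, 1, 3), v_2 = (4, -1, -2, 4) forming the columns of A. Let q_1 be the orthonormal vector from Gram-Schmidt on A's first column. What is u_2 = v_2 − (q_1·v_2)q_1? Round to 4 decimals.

u_2 = (1.3913, -2.7391, -2.8696, 1.3913)

q_1 = v_1/‖v_1‖ = (3, 2, 1, 3)/4.7958 = (0.6255, 0.4170, 0.2085, 0.6255).
r_{12} = q_1·v_2 = 4.1703.
u_2 = v_2 − 4.1703·q_1 = (1.3913, -2.7391, -2.8696, 1.3913).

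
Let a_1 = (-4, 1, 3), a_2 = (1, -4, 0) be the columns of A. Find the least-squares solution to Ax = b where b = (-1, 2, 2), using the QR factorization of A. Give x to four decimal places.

x = (0.3492, -0.3651)

q_1 = a_1/‖a_1‖ = (-4, 1, 3)/5.0990 = (-0.7845, 0.1961, 0.5883).
r_{12} = q_1·a_2 = -1.5689.
u_2 = a_2 + 1.5689·q_1 = (-0.2308, -3.6923, 0.9231).
‖u_2‖ = 3.8129, so q_2 = (-0.0605, -0.9684, 0.2421).
Qᵀb = (2.3534, -1.3920).
Back-substitute: x_2 = -1.3920/3.8129 = -0.3651.
x_1 = (2.3534 + 1.5689·(-0.3651))/5.0990 = 0.3492.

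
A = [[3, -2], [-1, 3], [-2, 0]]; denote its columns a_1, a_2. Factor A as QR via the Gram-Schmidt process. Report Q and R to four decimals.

q_1 = a_1/‖a_1‖ = (3, -1, -2)/3.7417 = (0.8018, -0.2673, -0.5345).
r_{12} = q_1·a_2 = -2.4054.
u_2 = a_2 + 2.4054·q_1 = (-0.0714, 2.3571, -1.2857).
‖u_2‖ = 2.6859, so q_2 = (-0.0266, 0.8776, -0.4787).

Q = [[0.8018, -0.0266], [-0.2673, 0.8776], [-0.5345, -0.4787]], R = [[3.7417, -2.4054], [0.0000, 2.6859]]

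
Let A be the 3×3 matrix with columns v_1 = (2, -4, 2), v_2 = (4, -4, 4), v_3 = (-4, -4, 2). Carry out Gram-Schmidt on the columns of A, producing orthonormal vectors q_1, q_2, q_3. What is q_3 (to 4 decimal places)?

q_3 = (-0.7071, 0.0000, 0.7071)

v_1 = (2, -4, 2); ‖v_1‖ = 4.8990, so q_1 = (0.4082, -0.8165, 0.4082).
q_1·v_2 = 0.4082·4 + (-0.8165)·(-4) + 0.4082·4 = 6.5320.
u_2 = v_2 − 6.5320·q_1 = (1.3333, 1.3333, 1.3333).
‖u_2‖ = 2.3094, so q_2 = (0.5774, 0.5774, 0.5774).
q_1·v_3 = 0.4082·(-4) + (-0.8165)·(-4) + 0.4082·2 = 2.4495; q_2·v_3 = 0.5774·(-4) + 0.5774·(-4) + 0.5774·2 = -3.4641.
u_3 = v_3 − 2.4495·q_1 + 3.4641·q_2 = (-3.0000, 0.0000, 3.0000).
‖u_3‖ = 4.2426, so q_3 = (-0.7071, 0.0000, 0.7071).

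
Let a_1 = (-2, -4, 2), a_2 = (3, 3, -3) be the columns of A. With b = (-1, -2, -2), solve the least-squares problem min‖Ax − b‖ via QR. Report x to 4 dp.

x = (1.2500, 1.0000)

e_1 = a_1/‖a_1‖ = (-2, -4, 2)/4.8990 = (-0.4082, -0.8165, 0.4082).
r_{12} = e_1·a_2 = -4.8990.
u_2 = a_2 + 4.8990·e_1 = (1.0000, -1.0000, -1.0000).
‖u_2‖ = 1.7321, so e_2 = (0.5774, -0.5774, -0.5774).
Qᵀb = (1.2247, 1.7321).
Back-substitute: x_2 = 1.7321/1.7321 = 1.0000.
x_1 = (1.2247 + 4.8990·1.0000)/4.8990 = 1.2500.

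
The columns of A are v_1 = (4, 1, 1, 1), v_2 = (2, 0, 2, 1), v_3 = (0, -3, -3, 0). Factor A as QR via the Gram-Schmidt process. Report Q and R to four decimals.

v_1 = (4, 1, 1, 1); ‖v_1‖ = 4.3589, so q_1 = (0.9177, 0.2294, 0.2294, 0.2294).
q_1·v_2 = 0.9177·2 + 0.2294·0 + 0.2294·2 + 0.2294·1 = 2.5236.
u_2 = v_2 − 2.5236·q_1 = (-0.3158, -0.5789, 1.4211, 0.4211).
‖u_2‖ = 1.6222, so q_2 = (-0.1947, -0.3569, 0.8760, 0.2596).
q_1·v_3 = 0.9177·0 + 0.2294·(-3) + 0.2294·(-3) + 0.2294·0 = -1.3765; q_2·v_3 = (-0.1947)·0 + (-0.3569)·(-3) + 0.8760·(-3) + 0.2596·0 = -1.5573.
u_3 = v_3 + 1.3765·q_1 + 1.5573·q_2 = (0.9600, -3.2400, -1.3200, 0.7200).
‖u_3‖ = 3.6986, so q_3 = (0.2596, -0.8760, -0.3569, 0.1947).

Q = [[0.9177, -0.1947, 0.2596], [0.2294, -0.3569, -0.8760], [0.2294, 0.8760, -0.3569], [0.2294, 0.2596, 0.1947]], R = [[4.3589, 2.5236, -1.3765], [0.0000, 1.6222, -1.5573], [0.0000, 0.0000, 3.6986]]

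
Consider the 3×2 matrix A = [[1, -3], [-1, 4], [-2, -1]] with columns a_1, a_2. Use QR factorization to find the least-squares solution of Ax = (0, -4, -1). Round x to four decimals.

q_1 = a_1/‖a_1‖ = (1, -1, -2)/2.4495 = (0.4082, -0.4082, -0.8165).
r_{12} = q_1·a_2 = -2.0412.
u_2 = a_2 + 2.0412·q_1 = (-2.1667, 3.1667, -2.6667).
‖u_2‖ = 4.6726, so q_2 = (-0.4637, 0.6777, -0.5707).
Qᵀb = (2.4495, -2.1401).
Back-substitute: x_2 = -2.1401/4.6726 = -0.4580.
x_1 = (2.4495 + 2.0412·(-0.4580))/2.4495 = 0.6183.

x = (0.6183, -0.4580)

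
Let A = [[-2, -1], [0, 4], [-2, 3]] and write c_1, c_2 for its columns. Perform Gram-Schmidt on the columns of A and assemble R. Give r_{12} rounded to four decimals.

q_1 = c_1/‖c_1‖ = (-2, 0, -2)/2.8284 = (-0.7071, 0.0000, -0.7071).
r_{12} = q_1·c_2 = -1.4142.

r_{12} = -1.4142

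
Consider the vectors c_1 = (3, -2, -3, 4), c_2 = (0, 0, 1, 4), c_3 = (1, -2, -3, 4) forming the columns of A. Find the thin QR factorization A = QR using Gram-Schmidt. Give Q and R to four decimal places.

Q = [[0.4867, -0.2897, -0.8242], [-0.3244, 0.1931, -0.2595], [-0.4867, 0.5719, -0.4884], [0.6489, 0.7428, 0.1221]], R = [[6.1644, 2.1089, 5.1911], [0.0000, 3.5430, 0.5794], [0.0000, 0.0000, 1.6483]]

e_1 = c_1/‖c_1‖ = (3, -2, -3, 4)/6.1644 = (0.4867, -0.3244, -0.4867, 0.6489).
r_{12} = e_1·c_2 = 2.1089.
u_2 = c_2 − 2.1089·e_1 = (-1.0263, 0.6842, 2.0263, 2.6316).
‖u_2‖ = 3.5430, so e_2 = (-0.2897, 0.1931, 0.5719, 0.7428).
r_{13} = e_1·c_3 = 5.1911; r_{23} = e_2·c_3 = 0.5794.
u_3 = c_3 − 5.1911·e_1 − 0.5794·e_2 = (-1.3585, -0.4277, -0.8050, 0.2013).
‖u_3‖ = 1.6483, so e_3 = (-0.8242, -0.2595, -0.4884, 0.1221).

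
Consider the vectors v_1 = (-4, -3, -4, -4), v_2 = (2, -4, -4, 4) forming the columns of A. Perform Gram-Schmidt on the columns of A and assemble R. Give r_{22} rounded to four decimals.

v_1 = (-4, -3, -4, -4); ‖v_1‖ = 7.5498, so q_1 = (-0.5298, -0.3974, -0.5298, -0.5298).
q_1·v_2 = (-0.5298)·2 + (-0.3974)·(-4) + (-0.5298)·(-4) + (-0.5298)·4 = 0.5298.
u_2 = v_2 − 0.5298·q_1 = (2.2807, -3.7895, -3.7193, 4.2807).
r_{22} = ‖u_2‖ = 7.1916.

r_{22} = 7.1916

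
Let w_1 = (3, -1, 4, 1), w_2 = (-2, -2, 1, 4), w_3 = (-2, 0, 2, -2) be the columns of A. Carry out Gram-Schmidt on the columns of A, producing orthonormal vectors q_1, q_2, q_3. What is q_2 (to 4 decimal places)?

w_1 = (3, -1, 4, 1); ‖w_1‖ = 5.1962, so q_1 = (0.5774, -0.1925, 0.7698, 0.1925).
q_1·w_2 = 0.5774·(-2) + (-0.1925)·(-2) + 0.7698·1 + 0.1925·4 = 0.7698.
u_2 = w_2 − 0.7698·q_1 = (-2.4444, -1.8519, 0.4074, 3.8519).
‖u_2‖ = 4.9404, so q_2 = (-0.4948, -0.3748, 0.0825, 0.7797).

q_2 = (-0.4948, -0.3748, 0.0825, 0.7797)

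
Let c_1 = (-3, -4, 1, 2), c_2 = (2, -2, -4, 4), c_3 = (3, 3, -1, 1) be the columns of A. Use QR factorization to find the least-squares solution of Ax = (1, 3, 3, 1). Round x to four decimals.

c_1 = (-3, -4, 1, 2); ‖c_1‖ = 5.4772, so e_1 = (-0.5477, -0.7303, 0.1826, 0.3651).
e_1·c_2 = (-0.5477)·2 + (-0.7303)·(-2) + 0.1826·(-4) + 0.3651·4 = 1.0954.
u_2 = c_2 − 1.0954·e_1 = (2.6000, -1.2000, -4.2000, 3.6000).
‖u_2‖ = 6.2290, so e_2 = (0.4174, -0.1926, -0.6743, 0.5779).
e_1·c_3 = (-0.5477)·3 + (-0.7303)·3 + 0.1826·(-1) + 0.3651·1 = -3.6515; e_2·c_3 = 0.4174·3 + (-0.1926)·3 + (-0.6743)·(-1) + 0.5779·1 = 1.9265.
u_3 = c_3 + 3.6515·e_1 − 1.9265·e_2 = (0.1959, 0.7045, 0.9656, 1.2199).
‖u_3‖ = 1.7191, so e_3 = (0.1139, 0.4098, 0.5617, 0.7096).
Qᵀb = (-1.8257, -1.6054, 3.7381).
Back-substitute: x_3 = 3.7381/1.7191 = 2.1744.
x_2 = (-1.6054 − 1.9265·2.1744)/6.2290 = -0.9302.
x_1 = (-1.8257 − 1.0954·(-0.9302) + 3.6515·2.1744)/5.4772 = 1.3023.

x = (1.3023, -0.9302, 2.1744)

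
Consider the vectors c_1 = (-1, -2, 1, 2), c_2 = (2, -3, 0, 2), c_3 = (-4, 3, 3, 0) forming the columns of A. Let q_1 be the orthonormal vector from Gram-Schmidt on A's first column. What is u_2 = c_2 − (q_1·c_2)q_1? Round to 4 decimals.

u_2 = (2.8000, -1.4000, -0.8000, 0.4000)

c_1 = (-1, -2, 1, 2); ‖c_1‖ = 3.1623, so q_1 = (-0.3162, -0.6325, 0.3162, 0.6325).
q_1·c_2 = (-0.3162)·2 + (-0.6325)·(-3) + 0.3162·0 + 0.6325·2 = 2.5298.
u_2 = c_2 − 2.5298·q_1 = (2.8000, -1.4000, -0.8000, 0.4000).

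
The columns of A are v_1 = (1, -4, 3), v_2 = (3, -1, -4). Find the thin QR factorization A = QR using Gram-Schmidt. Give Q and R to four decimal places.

Q = [[0.1961, 0.6380], [-0.7845, -0.3536], [0.5883, -0.6841]], R = [[5.0990, -0.9806], [0.0000, 5.0038]]

e_1 = v_1/‖v_1‖ = (1, -4, 3)/5.0990 = (0.1961, -0.7845, 0.5883).
r_{12} = e_1·v_2 = -0.9806.
u_2 = v_2 + 0.9806·e_1 = (3.1923, -1.7692, -3.4231).
‖u_2‖ = 5.0038, so e_2 = (0.6380, -0.3536, -0.6841).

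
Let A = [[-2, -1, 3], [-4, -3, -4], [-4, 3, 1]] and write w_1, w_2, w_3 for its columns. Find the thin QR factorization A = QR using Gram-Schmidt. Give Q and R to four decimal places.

q_1 = w_1/‖w_1‖ = (-2, -4, -4)/6.0000 = (-0.3333, -0.6667, -0.6667).
r_{12} = q_1·w_2 = 0.3333.
u_2 = w_2 − 0.3333·q_1 = (-0.8889, -2.7778, 3.2222).
‖u_2‖ = 4.3461, so q_2 = (-0.2045, -0.6391, 0.7414).
r_{13} = q_1·w_3 = 1.0000; r_{23} = q_2·w_3 = 2.6844.
u_3 = w_3 − 1.0000·q_1 − 2.6844·q_2 = (3.8824, -1.6176, -0.3235).
‖u_3‖ = 4.2183, so q_3 = (0.9204, -0.3835, -0.0767).

Q = [[-0.3333, -0.2045, 0.9204], [-0.6667, -0.6391, -0.3835], [-0.6667, 0.7414, -0.0767]], R = [[6.0000, 0.3333, 1.0000], [0.0000, 4.3461, 2.6844], [0.0000, 0.0000, 4.2183]]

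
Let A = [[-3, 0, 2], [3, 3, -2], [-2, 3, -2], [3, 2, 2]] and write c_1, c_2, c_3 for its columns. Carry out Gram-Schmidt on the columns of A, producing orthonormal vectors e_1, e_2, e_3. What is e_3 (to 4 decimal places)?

c_1 = (-3, 3, -2, 3); ‖c_1‖ = 5.5678, so e_1 = (-0.5388, 0.5388, -0.3592, 0.5388).
e_1·c_2 = (-0.5388)·0 + 0.5388·3 + (-0.3592)·3 + 0.5388·2 = 1.6164.
u_2 = c_2 − 1.6164·e_1 = (0.8710, 2.1290, 3.5806, 1.1290).
‖u_2‖ = 4.4031, so e_2 = (0.1978, 0.4835, 0.8132, 0.2564).
e_1·c_3 = (-0.5388)·2 + 0.5388·(-2) + (-0.3592)·(-2) + 0.5388·2 = -0.3592; e_2·c_3 = 0.1978·2 + 0.4835·(-2) + 0.8132·(-2) + 0.2564·2 = -1.6850.
u_3 = c_3 + 0.3592·e_1 + 1.6850·e_2 = (2.1398, -0.9917, -0.7587, 2.6256).
‖u_3‖ = 3.6099, so e_3 = (0.5927, -0.2747, -0.2102, 0.7273).

e_3 = (0.5927, -0.2747, -0.2102, 0.7273)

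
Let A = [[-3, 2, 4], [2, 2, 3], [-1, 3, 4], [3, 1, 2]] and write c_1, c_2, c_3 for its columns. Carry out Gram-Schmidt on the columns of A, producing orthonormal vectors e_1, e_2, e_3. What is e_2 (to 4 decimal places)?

c_1 = (-3, 2, -1, 3); ‖c_1‖ = 4.7958, so e_1 = (-0.6255, 0.4170, -0.2085, 0.6255).
e_1·c_2 = (-0.6255)·2 + 0.4170·2 + (-0.2085)·3 + 0.6255·1 = -0.4170.
u_2 = c_2 + 0.4170·e_1 = (1.7391, 2.1739, 2.9130, 1.2609).
‖u_2‖ = 4.2221, so e_2 = (0.4119, 0.5149, 0.6900, 0.2986).

e_2 = (0.4119, 0.5149, 0.6900, 0.2986)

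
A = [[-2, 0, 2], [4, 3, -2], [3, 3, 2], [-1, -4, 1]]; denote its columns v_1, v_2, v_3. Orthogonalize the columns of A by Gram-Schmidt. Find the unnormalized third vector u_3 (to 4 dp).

u_3 = (1.3013, -1.0203, 2.6304, 1.2076)

q_1 = v_1/‖v_1‖ = (-2, 4, 3, -1)/5.4772 = (-0.3651, 0.7303, 0.5477, -0.1826).
r_{12} = q_1·v_2 = 4.5644.
u_2 = v_2 − 4.5644·q_1 = (1.6667, -0.3333, 0.5000, -3.1667).
‖u_2‖ = 3.6286, so q_2 = (0.4593, -0.0919, 0.1378, -0.8727).
r_{13} = q_1·v_3 = -1.2780; r_{23} = q_2·v_3 = 0.5052.
u_3 = v_3 + 1.2780·q_1 − 0.5052·q_2 = (1.3013, -1.0203, 2.6304, 1.2076).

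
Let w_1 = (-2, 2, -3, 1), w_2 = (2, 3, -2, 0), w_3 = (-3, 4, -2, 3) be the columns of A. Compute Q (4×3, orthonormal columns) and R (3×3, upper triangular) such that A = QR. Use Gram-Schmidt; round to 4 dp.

Q = [[-0.4714, 0.7879, -0.1352], [0.4714, 0.5758, 0.5042], [-0.7071, -0.1818, 0.6211], [0.2357, -0.1212, 0.5845]], R = [[4.2426, 1.8856, 5.4212], [0.0000, 3.6667, -0.0606], [0.0000, 0.0000, 2.9338]]

q_1 = w_1/‖w_1‖ = (-2, 2, -3, 1)/4.2426 = (-0.4714, 0.4714, -0.7071, 0.2357).
r_{12} = q_1·w_2 = 1.8856.
u_2 = w_2 − 1.8856·q_1 = (2.8889, 2.1111, -0.6667, -0.4444).
‖u_2‖ = 3.6667, so q_2 = (0.7879, 0.5758, -0.1818, -0.1212).
r_{13} = q_1·w_3 = 5.4212; r_{23} = q_2·w_3 = -0.0606.
u_3 = w_3 − 5.4212·q_1 + 0.0606·q_2 = (-0.3967, 1.4793, 1.8223, 1.7149).
‖u_3‖ = 2.9338, so q_3 = (-0.1352, 0.5042, 0.6211, 0.5845).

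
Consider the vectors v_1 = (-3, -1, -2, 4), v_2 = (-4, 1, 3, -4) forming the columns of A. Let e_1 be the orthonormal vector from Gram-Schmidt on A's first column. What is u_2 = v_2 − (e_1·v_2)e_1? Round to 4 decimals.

v_1 = (-3, -1, -2, 4); ‖v_1‖ = 5.4772, so e_1 = (-0.5477, -0.1826, -0.3651, 0.7303).
e_1·v_2 = (-0.5477)·(-4) + (-0.1826)·1 + (-0.3651)·3 + 0.7303·(-4) = -2.0083.
u_2 = v_2 + 2.0083·e_1 = (-5.1000, 0.6333, 2.2667, -2.5333).

u_2 = (-5.1000, 0.6333, 2.2667, -2.5333)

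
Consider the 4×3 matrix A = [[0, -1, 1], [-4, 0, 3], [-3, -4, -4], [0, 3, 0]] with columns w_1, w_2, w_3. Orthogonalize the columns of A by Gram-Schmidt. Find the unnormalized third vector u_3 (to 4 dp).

u_3 = (1.7411, 1.5771, -2.1028, -2.2233)

w_1 = (0, -4, -3, 0); ‖w_1‖ = 5.0000, so q_1 = (0.0000, -0.8000, -0.6000, 0.0000).
q_1·w_2 = 0.0000·(-1) + (-0.8000)·0 + (-0.6000)·(-4) + 0.0000·3 = 2.4000.
u_2 = w_2 − 2.4000·q_1 = (-1.0000, 1.9200, -2.5600, 3.0000).
‖u_2‖ = 4.4989, so q_2 = (-0.2223, 0.4268, -0.5690, 0.6668).
q_1·w_3 = 0.0000·1 + (-0.8000)·3 + (-0.6000)·(-4) + 0.0000·0 = 0.0000; q_2·w_3 = (-0.2223)·1 + 0.4268·3 + (-0.5690)·(-4) + 0.6668·0 = 3.3342.
u_3 = w_3 + 0.0000·q_1 − 3.3342·q_2 = (1.7411, 1.5771, -2.1028, -2.2233).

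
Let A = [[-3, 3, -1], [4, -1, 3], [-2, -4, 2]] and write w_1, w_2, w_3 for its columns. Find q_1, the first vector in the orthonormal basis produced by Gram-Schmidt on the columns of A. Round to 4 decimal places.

w_1 = (-3, 4, -2); ‖w_1‖ = 5.3852, so q_1 = (-0.5571, 0.7428, -0.3714).

q_1 = (-0.5571, 0.7428, -0.3714)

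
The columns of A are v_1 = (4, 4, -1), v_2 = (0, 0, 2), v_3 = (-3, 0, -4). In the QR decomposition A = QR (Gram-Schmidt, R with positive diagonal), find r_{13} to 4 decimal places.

r_{13} = -1.3926

v_1 = (4, 4, -1); ‖v_1‖ = 5.7446, so e_1 = (0.6963, 0.6963, -0.1741).
r_{13} = e_1·v_3 = -1.3926.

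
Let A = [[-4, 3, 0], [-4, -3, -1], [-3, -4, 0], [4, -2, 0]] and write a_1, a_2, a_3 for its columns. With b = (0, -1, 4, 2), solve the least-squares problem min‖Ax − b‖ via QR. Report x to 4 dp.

x = (-0.2453, -0.7573, 4.2533)

a_1 = (-4, -4, -3, 4); ‖a_1‖ = 7.5498, so e_1 = (-0.5298, -0.5298, -0.3974, 0.5298).
e_1·a_2 = (-0.5298)·3 + (-0.5298)·(-3) + (-0.3974)·(-4) + 0.5298·(-2) = 0.5298.
u_2 = a_2 − 0.5298·e_1 = (3.2807, -2.7193, -3.7895, -2.2807).
‖u_2‖ = 6.1416, so e_2 = (0.5342, -0.4428, -0.6170, -0.3714).
e_1·a_3 = (-0.5298)·0 + (-0.5298)·(-1) + (-0.3974)·0 + 0.5298·0 = 0.5298; e_2·a_3 = 0.5342·0 + (-0.4428)·(-1) + (-0.6170)·0 + (-0.3714)·0 = 0.4428.
u_3 = a_3 − 0.5298·e_1 − 0.4428·e_2 = (0.0442, -0.5233, 0.4837, -0.1163).
‖u_3‖ = 0.7234, so e_3 = (0.0611, -0.7234, 0.6687, -0.1607).
Qᵀb = (0.0000, -2.7680, 3.0767).
Back-substitute: x_3 = 3.0767/0.7234 = 4.2533.
x_2 = (-2.7680 − 0.4428·4.2533)/6.1416 = -0.7573.
x_1 = (0.0000 − 0.5298·(-0.7573) − 0.5298·4.2533)/7.5498 = -0.2453.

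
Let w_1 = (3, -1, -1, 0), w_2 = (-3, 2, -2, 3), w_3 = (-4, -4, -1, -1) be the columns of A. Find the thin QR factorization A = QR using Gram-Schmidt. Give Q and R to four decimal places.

Q = [[0.9045, -0.1264, -0.4021], [-0.3015, 0.2738, -0.8268], [-0.3015, -0.6528, -0.3795], [0.0000, 0.6949, -0.1039]], R = [[3.3166, -2.7136, -2.1106], [0.0000, 4.3170, -0.6318], [0.0000, 0.0000, 5.3987]]

w_1 = (3, -1, -1, 0); ‖w_1‖ = 3.3166, so e_1 = (0.9045, -0.3015, -0.3015, 0.0000).
e_1·w_2 = 0.9045·(-3) + (-0.3015)·2 + (-0.3015)·(-2) + 0.0000·3 = -2.7136.
u_2 = w_2 + 2.7136·e_1 = (-0.5455, 1.1818, -2.8182, 3.0000).
‖u_2‖ = 4.3170, so e_2 = (-0.1264, 0.2738, -0.6528, 0.6949).
e_1·w_3 = 0.9045·(-4) + (-0.3015)·(-4) + (-0.3015)·(-1) + 0.0000·(-1) = -2.1106; e_2·w_3 = (-0.1264)·(-4) + 0.2738·(-4) + (-0.6528)·(-1) + 0.6949·(-1) = -0.6318.
u_3 = w_3 + 2.1106·e_1 + 0.6318·e_2 = (-2.1707, -4.4634, -2.0488, -0.5610).
‖u_3‖ = 5.3987, so e_3 = (-0.4021, -0.8268, -0.3795, -0.1039).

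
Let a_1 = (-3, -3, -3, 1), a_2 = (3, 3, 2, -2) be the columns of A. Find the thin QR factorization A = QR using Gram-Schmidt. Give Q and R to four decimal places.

a_1 = (-3, -3, -3, 1); ‖a_1‖ = 5.2915, so q_1 = (-0.5669, -0.5669, -0.5669, 0.1890).
q_1·a_2 = (-0.5669)·3 + (-0.5669)·3 + (-0.5669)·2 + 0.1890·(-2) = -4.9135.
u_2 = a_2 + 4.9135·q_1 = (0.2143, 0.2143, -0.7857, -1.0714).
‖u_2‖ = 1.3628, so q_2 = (0.1572, 0.1572, -0.5766, -0.7862).

Q = [[-0.5669, 0.1572], [-0.5669, 0.1572], [-0.5669, -0.5766], [0.1890, -0.7862]], R = [[5.2915, -4.9135], [0.0000, 1.3628]]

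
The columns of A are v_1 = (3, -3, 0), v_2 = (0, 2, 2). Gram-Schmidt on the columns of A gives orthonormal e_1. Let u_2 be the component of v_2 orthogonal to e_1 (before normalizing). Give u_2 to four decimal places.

u_2 = (1.0000, 1.0000, 2.0000)

v_1 = (3, -3, 0); ‖v_1‖ = 4.2426, so e_1 = (0.7071, -0.7071, 0.0000).
e_1·v_2 = 0.7071·0 + (-0.7071)·2 + 0.0000·2 = -1.4142.
u_2 = v_2 + 1.4142·e_1 = (1.0000, 1.0000, 2.0000).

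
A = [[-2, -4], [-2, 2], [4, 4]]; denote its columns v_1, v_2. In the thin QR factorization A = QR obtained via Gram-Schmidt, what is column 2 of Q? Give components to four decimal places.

v_1 = (-2, -2, 4); ‖v_1‖ = 4.8990, so q_1 = (-0.4082, -0.4082, 0.8165).
q_1·v_2 = (-0.4082)·(-4) + (-0.4082)·2 + 0.8165·4 = 4.0825.
u_2 = v_2 − 4.0825·q_1 = (-2.3333, 3.6667, 0.6667).
‖u_2‖ = 4.3970, so q_2 = (-0.5307, 0.8339, 0.1516).

q_2 = (-0.5307, 0.8339, 0.1516)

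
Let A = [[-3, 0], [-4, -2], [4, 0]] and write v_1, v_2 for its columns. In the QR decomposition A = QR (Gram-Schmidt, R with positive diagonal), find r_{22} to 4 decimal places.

r_{22} = 1.5617

v_1 = (-3, -4, 4); ‖v_1‖ = 6.4031, so e_1 = (-0.4685, -0.6247, 0.6247).
e_1·v_2 = (-0.4685)·0 + (-0.6247)·(-2) + 0.6247·0 = 1.2494.
u_2 = v_2 − 1.2494·e_1 = (0.5854, -1.2195, -0.7805).
r_{22} = ‖u_2‖ = 1.5617.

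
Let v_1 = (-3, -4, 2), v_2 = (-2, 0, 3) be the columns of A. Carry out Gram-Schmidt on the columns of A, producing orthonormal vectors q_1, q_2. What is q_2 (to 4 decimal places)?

q_1 = v_1/‖v_1‖ = (-3, -4, 2)/5.3852 = (-0.5571, -0.7428, 0.3714).
r_{12} = q_1·v_2 = 2.2283.
u_2 = v_2 − 2.2283·q_1 = (-0.7586, 1.6552, 2.1724).
‖u_2‖ = 2.8345, so q_2 = (-0.2676, 0.5839, 0.7664).

q_2 = (-0.2676, 0.5839, 0.7664)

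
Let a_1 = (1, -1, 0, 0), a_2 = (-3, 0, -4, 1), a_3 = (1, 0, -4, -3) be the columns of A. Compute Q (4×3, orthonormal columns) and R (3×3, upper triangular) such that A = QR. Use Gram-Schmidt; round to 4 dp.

a_1 = (1, -1, 0, 0); ‖a_1‖ = 1.4142, so e_1 = (0.7071, -0.7071, 0.0000, 0.0000).
e_1·a_2 = 0.7071·(-3) + (-0.7071)·0 + 0.0000·(-4) + 0.0000·1 = -2.1213.
u_2 = a_2 + 2.1213·e_1 = (-1.5000, -1.5000, -4.0000, 1.0000).
‖u_2‖ = 4.6368, so e_2 = (-0.3235, -0.3235, -0.8627, 0.2157).
e_1·a_3 = 0.7071·1 + (-0.7071)·0 + 0.0000·(-4) + 0.0000·(-3) = 0.7071; e_2·a_3 = (-0.3235)·1 + (-0.3235)·0 + (-0.8627)·(-4) + 0.2157·(-3) = 2.4802.
u_3 = a_3 − 0.7071·e_1 − 2.4802·e_2 = (1.3023, 1.3023, -1.8605, -3.5349).
‖u_3‖ = 4.3987, so e_3 = (0.2961, 0.2961, -0.4230, -0.8036).

Q = [[0.7071, -0.3235, 0.2961], [-0.7071, -0.3235, 0.2961], [0.0000, -0.8627, -0.4230], [0.0000, 0.2157, -0.8036]], R = [[1.4142, -2.1213, 0.7071], [0.0000, 4.6368, 2.4802], [0.0000, 0.0000, 4.3987]]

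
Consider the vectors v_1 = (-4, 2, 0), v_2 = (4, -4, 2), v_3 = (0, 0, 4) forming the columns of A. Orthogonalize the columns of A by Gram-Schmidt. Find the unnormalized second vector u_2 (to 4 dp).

v_1 = (-4, 2, 0); ‖v_1‖ = 4.4721, so e_1 = (-0.8944, 0.4472, 0.0000).
e_1·v_2 = (-0.8944)·4 + 0.4472·(-4) + 0.0000·2 = -5.3666.
u_2 = v_2 + 5.3666·e_1 = (-0.8000, -1.6000, 2.0000).

u_2 = (-0.8000, -1.6000, 2.0000)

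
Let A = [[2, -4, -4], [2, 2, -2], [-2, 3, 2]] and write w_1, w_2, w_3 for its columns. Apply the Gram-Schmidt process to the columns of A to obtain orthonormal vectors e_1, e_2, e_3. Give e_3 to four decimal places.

e_3 = (-0.6350, -0.1270, -0.7620)

w_1 = (2, 2, -2); ‖w_1‖ = 3.4641, so e_1 = (0.5774, 0.5774, -0.5774).
e_1·w_2 = 0.5774·(-4) + 0.5774·2 + (-0.5774)·3 = -2.8868.
u_2 = w_2 + 2.8868·e_1 = (-2.3333, 3.6667, 1.3333).
‖u_2‖ = 4.5461, so e_2 = (-0.5133, 0.8066, 0.2933).
e_1·w_3 = 0.5774·(-4) + 0.5774·(-2) + (-0.5774)·2 = -4.6188; e_2·w_3 = (-0.5133)·(-4) + 0.8066·(-2) + 0.2933·2 = 1.0265.
u_3 = w_3 + 4.6188·e_1 − 1.0265·e_2 = (-0.8065, -0.1613, -0.9677).
‖u_3‖ = 1.2700, so e_3 = (-0.6350, -0.1270, -0.7620).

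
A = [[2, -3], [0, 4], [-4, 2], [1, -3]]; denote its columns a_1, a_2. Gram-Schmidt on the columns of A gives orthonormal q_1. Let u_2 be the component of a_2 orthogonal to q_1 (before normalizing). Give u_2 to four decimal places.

a_1 = (2, 0, -4, 1); ‖a_1‖ = 4.5826, so q_1 = (0.4364, 0.0000, -0.8729, 0.2182).
q_1·a_2 = 0.4364·(-3) + 0.0000·4 + (-0.8729)·2 + 0.2182·(-3) = -3.7097.
u_2 = a_2 + 3.7097·q_1 = (-1.3810, 4.0000, -1.2381, -2.1905).

u_2 = (-1.3810, 4.0000, -1.2381, -2.1905)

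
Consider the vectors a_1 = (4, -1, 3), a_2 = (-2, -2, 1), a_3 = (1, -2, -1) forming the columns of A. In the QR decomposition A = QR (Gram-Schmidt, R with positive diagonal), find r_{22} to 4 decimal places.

q_1 = a_1/‖a_1‖ = (4, -1, 3)/5.0990 = (0.7845, -0.1961, 0.5883).
r_{12} = q_1·a_2 = -0.5883.
u_2 = a_2 + 0.5883·q_1 = (-1.5385, -2.1154, 1.3462).
r_{22} = ‖u_2‖ = 2.9417.

r_{22} = 2.9417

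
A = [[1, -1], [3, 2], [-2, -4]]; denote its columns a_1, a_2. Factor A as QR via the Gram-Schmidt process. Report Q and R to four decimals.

a_1 = (1, 3, -2); ‖a_1‖ = 3.7417, so q_1 = (0.2673, 0.8018, -0.5345).
q_1·a_2 = 0.2673·(-1) + 0.8018·2 + (-0.5345)·(-4) = 3.4744.
u_2 = a_2 − 3.4744·q_1 = (-1.9286, -0.7857, -2.1429).
‖u_2‖ = 2.9881, so q_2 = (-0.6454, -0.2630, -0.7171).

Q = [[0.2673, -0.6454], [0.8018, -0.2630], [-0.5345, -0.7171]], R = [[3.7417, 3.4744], [0.0000, 2.9881]]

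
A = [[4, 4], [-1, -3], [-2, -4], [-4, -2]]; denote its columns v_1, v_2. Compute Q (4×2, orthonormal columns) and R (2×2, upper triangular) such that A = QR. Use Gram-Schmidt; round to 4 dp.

Q = [[0.6576, 0.0627], [-0.1644, -0.5956], [-0.3288, -0.6113], [-0.6576, 0.5173]], R = [[6.0828, 5.7540], [0.0000, 3.4485]]

v_1 = (4, -1, -2, -4); ‖v_1‖ = 6.0828, so q_1 = (0.6576, -0.1644, -0.3288, -0.6576).
q_1·v_2 = 0.6576·4 + (-0.1644)·(-3) + (-0.3288)·(-4) + (-0.6576)·(-2) = 5.7540.
u_2 = v_2 − 5.7540·q_1 = (0.2162, -2.0541, -2.1081, 1.7838).
‖u_2‖ = 3.4485, so q_2 = (0.0627, -0.5956, -0.6113, 0.5173).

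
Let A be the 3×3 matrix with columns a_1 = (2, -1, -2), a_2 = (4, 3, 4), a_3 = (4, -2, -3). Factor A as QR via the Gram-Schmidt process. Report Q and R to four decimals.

Q = [[0.6667, 0.7379, 0.1054], [-0.3333, 0.4216, -0.8433], [-0.6667, 0.5270, 0.5270]], R = [[3.0000, -1.0000, 5.3333], [0.0000, 6.3246, 0.5270], [0.0000, 0.0000, 0.5270]]

a_1 = (2, -1, -2); ‖a_1‖ = 3.0000, so e_1 = (0.6667, -0.3333, -0.6667).
e_1·a_2 = 0.6667·4 + (-0.3333)·3 + (-0.6667)·4 = -1.0000.
u_2 = a_2 + 1.0000·e_1 = (4.6667, 2.6667, 3.3333).
‖u_2‖ = 6.3246, so e_2 = (0.7379, 0.4216, 0.5270).
e_1·a_3 = 0.6667·4 + (-0.3333)·(-2) + (-0.6667)·(-3) = 5.3333; e_2·a_3 = 0.7379·4 + 0.4216·(-2) + 0.5270·(-3) = 0.5270.
u_3 = a_3 − 5.3333·e_1 − 0.5270·e_2 = (0.0556, -0.4444, 0.2778).
‖u_3‖ = 0.5270, so e_3 = (0.1054, -0.8433, 0.5270).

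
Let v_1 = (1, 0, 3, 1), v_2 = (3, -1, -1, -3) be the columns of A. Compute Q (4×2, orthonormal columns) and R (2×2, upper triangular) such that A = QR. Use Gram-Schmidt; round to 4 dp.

q_1 = v_1/‖v_1‖ = (1, 0, 3, 1)/3.3166 = (0.3015, 0.0000, 0.9045, 0.3015).
r_{12} = q_1·v_2 = -0.9045.
u_2 = v_2 + 0.9045·q_1 = (3.2727, -1.0000, -0.1818, -2.7273).
‖u_2‖ = 4.3797, so q_2 = (0.7472, -0.2283, -0.0415, -0.6227).

Q = [[0.3015, 0.7472], [0.0000, -0.2283], [0.9045, -0.0415], [0.3015, -0.6227]], R = [[3.3166, -0.9045], [0.0000, 4.3797]]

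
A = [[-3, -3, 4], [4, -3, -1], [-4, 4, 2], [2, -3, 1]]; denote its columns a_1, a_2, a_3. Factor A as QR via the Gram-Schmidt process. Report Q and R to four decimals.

Q = [[-0.4472, -0.8649, -0.0452], [0.5963, -0.1442, 0.3517], [-0.5963, 0.3295, 0.6971], [0.2981, -0.3501, 0.6231]], R = [[6.7082, -3.7268, -3.2796], [0.0000, 5.3955, -3.0066], [0.0000, 0.0000, 1.4848]]

a_1 = (-3, 4, -4, 2); ‖a_1‖ = 6.7082, so e_1 = (-0.4472, 0.5963, -0.5963, 0.2981).
e_1·a_2 = (-0.4472)·(-3) + 0.5963·(-3) + (-0.5963)·4 + 0.2981·(-3) = -3.7268.
u_2 = a_2 + 3.7268·e_1 = (-4.6667, -0.7778, 1.7778, -1.8889).
‖u_2‖ = 5.3955, so e_2 = (-0.8649, -0.1442, 0.3295, -0.3501).
e_1·a_3 = (-0.4472)·4 + 0.5963·(-1) + (-0.5963)·2 + 0.2981·1 = -3.2796; e_2·a_3 = (-0.8649)·4 + (-0.1442)·(-1) + 0.3295·2 + (-0.3501)·1 = -3.0066.
u_3 = a_3 + 3.2796·e_1 + 3.0066·e_2 = (-0.0672, 0.5221, 1.0351, 0.9252).
‖u_3‖ = 1.4848, so e_3 = (-0.0452, 0.3517, 0.6971, 0.6231).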